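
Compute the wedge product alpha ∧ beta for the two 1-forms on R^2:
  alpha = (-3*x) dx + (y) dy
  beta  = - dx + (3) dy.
alpha ∧ beta = (-9*x + y) dx ∧ dy

Distribute the wedge, using dx_i ∧ dx_j = -dx_j ∧ dx_i and dx_i ∧ dx_i = 0. For each pair (i, j) with i < j, the coefficient of dx_i ∧ dx_j in alpha ∧ beta is (alpha_i * beta_j - alpha_j * beta_i). Collecting: alpha ∧ beta = (-9*x + y) dx ∧ dy.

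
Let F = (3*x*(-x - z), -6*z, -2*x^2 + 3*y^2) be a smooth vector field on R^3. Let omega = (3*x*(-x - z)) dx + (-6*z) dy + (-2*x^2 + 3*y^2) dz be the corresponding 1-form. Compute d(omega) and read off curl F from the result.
d(omega) = (6*y + 6) dy ∧ dz + (x) dz ∧ dx + (0) dx ∧ dy; curl F = (6*y + 6, x, 0)

d omega = sum_{i<j} (∂f_j/∂x_i - ∂f_i/∂x_j) dx_i ∧ dx_j. Under the identification (dy ∧ dz, dz ∧ dx, dx ∧ dy) ↔ (e_x, e_y, e_z), the coefficients are exactly the components of curl F. Compute:
  ∂R/∂y - ∂Q/∂z = (6*y) - (-6) = 6*y + 6
  ∂P/∂z - ∂R/∂x = (-3*x) - (-4*x) = x
  ∂Q/∂x - ∂P/∂y = (0) - (0) = 0.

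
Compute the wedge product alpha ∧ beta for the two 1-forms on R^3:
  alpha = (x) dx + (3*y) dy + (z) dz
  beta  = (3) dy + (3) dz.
alpha ∧ beta = (3*x) dx ∧ dy + (3*x) dx ∧ dz + (9*y - 3*z) dy ∧ dz

Distribute the wedge, using dx_i ∧ dx_j = -dx_j ∧ dx_i and dx_i ∧ dx_i = 0. For each pair (i, j) with i < j, the coefficient of dx_i ∧ dx_j in alpha ∧ beta is (alpha_i * beta_j - alpha_j * beta_i). Collecting: alpha ∧ beta = (3*x) dx ∧ dy + (3*x) dx ∧ dz + (9*y - 3*z) dy ∧ dz.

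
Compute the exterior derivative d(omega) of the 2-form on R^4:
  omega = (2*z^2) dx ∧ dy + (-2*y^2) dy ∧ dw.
d(omega) = (4*z) dx ∧ dy ∧ dz

For a 2-form omega = sum_{i<j} g_{ij} dx_i ∧ dx_j, the exterior derivative is
  d(omega) = sum_{i<j} d(g_{ij}) ∧ dx_i ∧ dx_j = sum_{i<j, k} (∂g_{ij}/∂x_k) dx_k ∧ dx_i ∧ dx_j.
Expand each term, using dx_k ∧ dx_i ∧ dx_j = sgn(permutation) dx_{(a)} ∧ dx_{(b)} ∧ dx_{(c)} with (a < b < c) sorted:
  d(2*z^2) includes (∂/∂z)(2*z^2) dz = (4*z) dz, which multiplied by dx ∧ dy gives (4*z) dx ∧ dy ∧ dz
Collecting like 3-forms: d(omega) = (4*z) dx ∧ dy ∧ dz.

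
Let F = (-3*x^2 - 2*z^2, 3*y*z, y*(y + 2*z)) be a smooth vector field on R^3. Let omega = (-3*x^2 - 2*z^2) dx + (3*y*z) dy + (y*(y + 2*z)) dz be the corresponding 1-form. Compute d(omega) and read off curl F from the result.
d(omega) = (-y + 2*z) dy ∧ dz + (-4*z) dz ∧ dx + (0) dx ∧ dy; curl F = (-y + 2*z, -4*z, 0)

d omega = sum_{i<j} (∂f_j/∂x_i - ∂f_i/∂x_j) dx_i ∧ dx_j. Under the identification (dy ∧ dz, dz ∧ dx, dx ∧ dy) ↔ (e_x, e_y, e_z), the coefficients are exactly the components of curl F. Compute:
  ∂R/∂y - ∂Q/∂z = (2*y + 2*z) - (3*y) = -y + 2*z
  ∂P/∂z - ∂R/∂x = (-4*z) - (0) = -4*z
  ∂Q/∂x - ∂P/∂y = (0) - (0) = 0.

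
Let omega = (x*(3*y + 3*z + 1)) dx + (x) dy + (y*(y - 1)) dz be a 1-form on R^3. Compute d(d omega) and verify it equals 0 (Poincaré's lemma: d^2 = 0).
d(d omega) = 0

Step 1: d omega = sum_{i<j} (∂f_j/∂x_i - ∂f_i/∂x_j) dx_i ∧ dx_j:
  coeff of dx ∧ dy: 1 - 3*x
  coeff of dx ∧ dz: -3*x
  coeff of dy ∧ dz: 2*y - 1
Step 2: Apply d again to each 2-form coefficient. The only possible 3-form in R^3 is dx ∧ dy ∧ dz, with coefficient
  ∂(coeff of dy∧dz)/∂x - ∂(coeff of dx∧dz)/∂y + ∂(coeff of dx∧dy)/∂z
  = ∂/∂x (2*y - 1) - ∂/∂y (-3*x) + ∂/∂z (1 - 3*x).
Each of these terms simplifies to sums of mixed partials that cancel in pairs. The result is 0 (by equality of mixed partials for smooth functions — Schwarz / Clairaut).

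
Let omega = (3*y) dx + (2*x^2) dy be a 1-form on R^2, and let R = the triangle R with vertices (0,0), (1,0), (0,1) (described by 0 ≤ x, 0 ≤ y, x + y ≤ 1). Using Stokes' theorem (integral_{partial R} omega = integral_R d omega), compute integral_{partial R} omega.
integral_(partial R) omega = -5/6

Stokes: integral_partial_R omega = integral_R d omega with d omega = (∂Q/∂x - ∂P/∂y) dx ∧ dy.
  ∂Q/∂x = 4*x
  ∂P/∂y = 3
  integrand = ∂Q/∂x - ∂P/∂y = 4*x - 3.
Integrating over R: integral_0^1 integral_0^{1-x} (4*x - 3) dy dx = -5/6.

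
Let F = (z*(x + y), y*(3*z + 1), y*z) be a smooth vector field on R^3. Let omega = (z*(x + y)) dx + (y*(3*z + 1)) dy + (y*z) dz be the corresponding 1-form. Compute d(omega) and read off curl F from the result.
d(omega) = (-3*y + z) dy ∧ dz + (x + y) dz ∧ dx + (-z) dx ∧ dy; curl F = (-3*y + z, x + y, -z)

d omega = sum_{i<j} (∂f_j/∂x_i - ∂f_i/∂x_j) dx_i ∧ dx_j. Under the identification (dy ∧ dz, dz ∧ dx, dx ∧ dy) ↔ (e_x, e_y, e_z), the coefficients are exactly the components of curl F. Compute:
  ∂R/∂y - ∂Q/∂z = (z) - (3*y) = -3*y + z
  ∂P/∂z - ∂R/∂x = (x + y) - (0) = x + y
  ∂Q/∂x - ∂P/∂y = (0) - (z) = -z.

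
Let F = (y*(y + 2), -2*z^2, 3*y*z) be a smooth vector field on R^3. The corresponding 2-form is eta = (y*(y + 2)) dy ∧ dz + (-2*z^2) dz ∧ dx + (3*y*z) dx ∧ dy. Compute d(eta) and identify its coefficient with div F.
d(eta) = (3*y) dx ∧ dy ∧ dz; div F = 3*y

For a 2-form in R^3 of the form above, applying d gives a 3-form with coefficient ∂P/∂x + ∂Q/∂y + ∂R/∂z:
  ∂P/∂x = 0
  ∂Q/∂y = 0
  ∂R/∂z = 3*y
Sum = 3*y, which is exactly div F.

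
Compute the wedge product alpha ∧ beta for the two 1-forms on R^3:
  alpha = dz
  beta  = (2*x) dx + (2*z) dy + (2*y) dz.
alpha ∧ beta = (-2*x) dx ∧ dz + (-2*z) dy ∧ dz

Distribute the wedge, using dx_i ∧ dx_j = -dx_j ∧ dx_i and dx_i ∧ dx_i = 0. For each pair (i, j) with i < j, the coefficient of dx_i ∧ dx_j in alpha ∧ beta is (alpha_i * beta_j - alpha_j * beta_i). Collecting: alpha ∧ beta = (-2*x) dx ∧ dz + (-2*z) dy ∧ dz.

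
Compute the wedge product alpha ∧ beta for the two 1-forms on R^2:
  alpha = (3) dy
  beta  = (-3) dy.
alpha ∧ beta = 0

Distribute the wedge, using dx_i ∧ dx_j = -dx_j ∧ dx_i and dx_i ∧ dx_i = 0. For each pair (i, j) with i < j, the coefficient of dx_i ∧ dx_j in alpha ∧ beta is (alpha_i * beta_j - alpha_j * beta_i). Collecting: alpha ∧ beta = 0.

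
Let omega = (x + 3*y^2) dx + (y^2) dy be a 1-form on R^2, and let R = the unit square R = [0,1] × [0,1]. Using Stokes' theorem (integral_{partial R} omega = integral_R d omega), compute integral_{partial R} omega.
integral_(partial R) omega = -3

Stokes: integral_partial_R omega = integral_R d omega with d omega = (∂Q/∂x - ∂P/∂y) dx ∧ dy.
  ∂Q/∂x = 0
  ∂P/∂y = 6*y
  integrand = ∂Q/∂x - ∂P/∂y = -6*y.
Integrating over R: integral_0^1 integral_0^1 (-6*y) dx dy = -3.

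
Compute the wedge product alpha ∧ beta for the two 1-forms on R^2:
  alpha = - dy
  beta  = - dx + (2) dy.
alpha ∧ beta = (-1) dx ∧ dy

Distribute the wedge, using dx_i ∧ dx_j = -dx_j ∧ dx_i and dx_i ∧ dx_i = 0. For each pair (i, j) with i < j, the coefficient of dx_i ∧ dx_j in alpha ∧ beta is (alpha_i * beta_j - alpha_j * beta_i). Collecting: alpha ∧ beta = (-1) dx ∧ dy.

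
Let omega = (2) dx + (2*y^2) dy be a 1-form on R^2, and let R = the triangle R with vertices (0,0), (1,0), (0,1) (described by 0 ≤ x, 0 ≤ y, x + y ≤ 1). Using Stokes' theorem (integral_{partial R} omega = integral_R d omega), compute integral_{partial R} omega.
integral_(partial R) omega = 0

Stokes: integral_partial_R omega = integral_R d omega with d omega = (∂Q/∂x - ∂P/∂y) dx ∧ dy.
  ∂Q/∂x = 0
  ∂P/∂y = 0
  integrand = ∂Q/∂x - ∂P/∂y = 0.
Integrating over R: integral_0^1 integral_0^{1-x} (0) dy dx = 0.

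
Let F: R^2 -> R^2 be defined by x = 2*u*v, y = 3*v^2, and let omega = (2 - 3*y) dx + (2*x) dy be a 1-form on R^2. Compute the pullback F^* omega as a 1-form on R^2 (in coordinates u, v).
F^* omega = (-18*v^3 + 4*v) du + (2*u*(3*v^2 + 2)) dv

Using F^*(f dg) = (f ∘ F) d(g ∘ F), substitute each coordinate x_i by F_i(u, v) in f_i, and replace dx_i by d F_i = (∂F_i/∂u) du + (∂F_i/∂v) dv.
  For the x component: f_1(F) = 2 - 9*v^2; d F_1 = (2*v) du + (2*u) dv
  For the y component: f_2(F) = 4*u*v; d F_2 = (0) du + (6*v) dv
Combining and collecting du, dv coefficients:
  coeff of du: -18*v^3 + 4*v
  coeff of dv: 2*u*(3*v^2 + 2)
F^* omega = (-18*v^3 + 4*v) du + (2*u*(3*v^2 + 2)) dv.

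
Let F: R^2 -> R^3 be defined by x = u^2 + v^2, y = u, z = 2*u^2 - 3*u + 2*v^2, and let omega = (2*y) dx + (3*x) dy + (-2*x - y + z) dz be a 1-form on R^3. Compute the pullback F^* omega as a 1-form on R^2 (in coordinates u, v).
F^* omega = (-9*u^2 + 12*u + 3*v^2) du + (-12*u*v) dv

Using F^*(f dg) = (f ∘ F) d(g ∘ F), substitute each coordinate x_i by F_i(u, v) in f_i, and replace dx_i by d F_i = (∂F_i/∂u) du + (∂F_i/∂v) dv.
  For the x component: f_1(F) = 2*u; d F_1 = (2*u) du + (2*v) dv
  For the y component: f_2(F) = 3*u^2 + 3*v^2; d F_2 = (1) du + (0) dv
  For the z component: f_3(F) = -4*u; d F_3 = (4*u - 3) du + (4*v) dv
Combining and collecting du, dv coefficients:
  coeff of du: -9*u^2 + 12*u + 3*v^2
  coeff of dv: -12*u*v
F^* omega = (-9*u^2 + 12*u + 3*v^2) du + (-12*u*v) dv.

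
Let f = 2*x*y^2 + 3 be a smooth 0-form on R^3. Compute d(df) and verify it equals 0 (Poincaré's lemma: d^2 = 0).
d(df) = 0

Step 1: df = sum_i (∂f/∂x_i) dx_i = (2*y^2) dx + (4*x*y) dy + (0) dz.
Step 2: Apply d again. Using the 1-form formula, the coefficient of dx ∧ dy in d(df) is ∂^2 f/∂x ∂y - ∂^2 f/∂y ∂x = (4*y) - (4*y) = 0 (equality of mixed partials for smooth f).
Similarly for dx ∧ dz and dy ∧ dz — all coefficients vanish. So d(df) = 0.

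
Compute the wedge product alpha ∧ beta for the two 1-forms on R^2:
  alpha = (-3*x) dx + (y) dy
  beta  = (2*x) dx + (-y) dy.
alpha ∧ beta = (x*y) dx ∧ dy

Distribute the wedge, using dx_i ∧ dx_j = -dx_j ∧ dx_i and dx_i ∧ dx_i = 0. For each pair (i, j) with i < j, the coefficient of dx_i ∧ dx_j in alpha ∧ beta is (alpha_i * beta_j - alpha_j * beta_i). Collecting: alpha ∧ beta = (x*y) dx ∧ dy.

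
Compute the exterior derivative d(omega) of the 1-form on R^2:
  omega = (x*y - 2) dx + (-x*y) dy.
d(omega) = (-x - y) dx ∧ dy

For a 1-form omega = sum_i f_i dx_i, the exterior derivative is
  d(omega) = sum_{i < j} (∂f_j/∂x_i - ∂f_i/∂x_j) dx_i ∧ dx_j.
  coefficient of dx ∧ dy: ∂f_2/∂x - ∂f_1/∂y = ∂(-x*y)/∂x - ∂(x*y - 2)/∂y = -x - y
Assembling: d(omega) = (-x - y) dx ∧ dy.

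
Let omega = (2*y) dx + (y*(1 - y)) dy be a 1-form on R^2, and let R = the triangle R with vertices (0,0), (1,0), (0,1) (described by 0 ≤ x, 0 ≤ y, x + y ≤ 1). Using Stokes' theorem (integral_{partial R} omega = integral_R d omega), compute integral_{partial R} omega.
integral_(partial R) omega = -1

Stokes: integral_partial_R omega = integral_R d omega with d omega = (∂Q/∂x - ∂P/∂y) dx ∧ dy.
  ∂Q/∂x = 0
  ∂P/∂y = 2
  integrand = ∂Q/∂x - ∂P/∂y = -2.
Integrating over R: integral_0^1 integral_0^{1-x} (-2) dy dx = -1.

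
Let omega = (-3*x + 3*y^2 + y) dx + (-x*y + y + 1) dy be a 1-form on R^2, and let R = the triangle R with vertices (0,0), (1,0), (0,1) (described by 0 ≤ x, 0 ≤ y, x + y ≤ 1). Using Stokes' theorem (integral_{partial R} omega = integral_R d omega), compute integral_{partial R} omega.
integral_(partial R) omega = -5/3

Stokes: integral_partial_R omega = integral_R d omega with d omega = (∂Q/∂x - ∂P/∂y) dx ∧ dy.
  ∂Q/∂x = -y
  ∂P/∂y = 6*y + 1
  integrand = ∂Q/∂x - ∂P/∂y = -7*y - 1.
Integrating over R: integral_0^1 integral_0^{1-x} (-7*y - 1) dy dx = -5/3.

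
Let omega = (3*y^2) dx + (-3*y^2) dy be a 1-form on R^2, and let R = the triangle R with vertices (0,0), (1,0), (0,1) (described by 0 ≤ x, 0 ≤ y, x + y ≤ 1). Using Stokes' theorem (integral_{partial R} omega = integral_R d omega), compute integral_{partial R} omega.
integral_(partial R) omega = -1

Stokes: integral_partial_R omega = integral_R d omega with d omega = (∂Q/∂x - ∂P/∂y) dx ∧ dy.
  ∂Q/∂x = 0
  ∂P/∂y = 6*y
  integrand = ∂Q/∂x - ∂P/∂y = -6*y.
Integrating over R: integral_0^1 integral_0^{1-x} (-6*y) dy dx = -1.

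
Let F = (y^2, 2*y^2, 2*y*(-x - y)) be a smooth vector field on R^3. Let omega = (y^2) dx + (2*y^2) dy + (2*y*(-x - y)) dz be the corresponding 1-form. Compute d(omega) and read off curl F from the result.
d(omega) = (-2*x - 4*y) dy ∧ dz + (2*y) dz ∧ dx + (-2*y) dx ∧ dy; curl F = (-2*x - 4*y, 2*y, -2*y)

d omega = sum_{i<j} (∂f_j/∂x_i - ∂f_i/∂x_j) dx_i ∧ dx_j. Under the identification (dy ∧ dz, dz ∧ dx, dx ∧ dy) ↔ (e_x, e_y, e_z), the coefficients are exactly the components of curl F. Compute:
  ∂R/∂y - ∂Q/∂z = (-2*x - 4*y) - (0) = -2*x - 4*y
  ∂P/∂z - ∂R/∂x = (0) - (-2*y) = 2*y
  ∂Q/∂x - ∂P/∂y = (0) - (2*y) = -2*y.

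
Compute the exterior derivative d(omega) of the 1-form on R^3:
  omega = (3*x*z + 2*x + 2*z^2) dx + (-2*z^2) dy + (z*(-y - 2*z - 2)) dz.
d(omega) = (-3*x - 4*z) dx ∧ dz + (3*z) dy ∧ dz

For a 1-form omega = sum_i f_i dx_i, the exterior derivative is
  d(omega) = sum_{i < j} (∂f_j/∂x_i - ∂f_i/∂x_j) dx_i ∧ dx_j.
  coefficient of dx ∧ dz: ∂f_3/∂x - ∂f_1/∂z = ∂(z*(-y - 2*z - 2))/∂x - ∂(3*x*z + 2*x + 2*z^2)/∂z = -3*x - 4*z
  coefficient of dy ∧ dz: ∂f_3/∂y - ∂f_2/∂z = ∂(z*(-y - 2*z - 2))/∂y - ∂(-2*z^2)/∂z = 3*z
Assembling: d(omega) = (-3*x - 4*z) dx ∧ dz + (3*z) dy ∧ dz.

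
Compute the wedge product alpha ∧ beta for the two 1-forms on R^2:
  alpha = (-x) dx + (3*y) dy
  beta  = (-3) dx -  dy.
alpha ∧ beta = (x + 9*y) dx ∧ dy

Distribute the wedge, using dx_i ∧ dx_j = -dx_j ∧ dx_i and dx_i ∧ dx_i = 0. For each pair (i, j) with i < j, the coefficient of dx_i ∧ dx_j in alpha ∧ beta is (alpha_i * beta_j - alpha_j * beta_i). Collecting: alpha ∧ beta = (x + 9*y) dx ∧ dy.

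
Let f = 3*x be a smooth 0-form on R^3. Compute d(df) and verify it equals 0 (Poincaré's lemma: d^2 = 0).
d(df) = 0

Step 1: df = sum_i (∂f/∂x_i) dx_i = (3) dx + (0) dy + (0) dz.
Step 2: Apply d again. Using the 1-form formula, the coefficient of dx ∧ dy in d(df) is ∂^2 f/∂x ∂y - ∂^2 f/∂y ∂x = (0) - (0) = 0 (equality of mixed partials for smooth f).
Similarly for dx ∧ dz and dy ∧ dz — all coefficients vanish. So d(df) = 0.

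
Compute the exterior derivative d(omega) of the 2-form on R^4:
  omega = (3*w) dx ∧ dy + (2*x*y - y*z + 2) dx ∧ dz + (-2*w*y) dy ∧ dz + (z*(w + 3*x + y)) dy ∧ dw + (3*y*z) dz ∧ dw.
d(omega) = (3*z + 3) dx ∧ dy ∧ dw + (-2*x + z) dx ∧ dy ∧ dz + (-w - 3*x - 3*y + 3*z) dy ∧ dz ∧ dw

For a 2-form omega = sum_{i<j} g_{ij} dx_i ∧ dx_j, the exterior derivative is
  d(omega) = sum_{i<j} d(g_{ij}) ∧ dx_i ∧ dx_j = sum_{i<j, k} (∂g_{ij}/∂x_k) dx_k ∧ dx_i ∧ dx_j.
Expand each term, using dx_k ∧ dx_i ∧ dx_j = sgn(permutation) dx_{(a)} ∧ dx_{(b)} ∧ dx_{(c)} with (a < b < c) sorted:
  d(3*w) includes (∂/∂w)(3*w) dw = (3) dw, which multiplied by dx ∧ dy gives (3) dx ∧ dy ∧ dw
  d(2*x*y - y*z + 2) includes (∂/∂y)(2*x*y - y*z + 2) dy = (2*x - z) dy, which multiplied by dx ∧ dz gives (-2*x + z) dx ∧ dy ∧ dz
  d(-2*w*y) includes (∂/∂w)(-2*w*y) dw = (-2*y) dw, which multiplied by dy ∧ dz gives (-2*y) dy ∧ dz ∧ dw
  d(z*(w + 3*x + y)) includes (∂/∂x)(z*(w + 3*x + y)) dx = (3*z) dx, which multiplied by dy ∧ dw gives (3*z) dx ∧ dy ∧ dw
  d(z*(w + 3*x + y)) includes (∂/∂z)(z*(w + 3*x + y)) dz = (w + 3*x + y) dz, which multiplied by dy ∧ dw gives (-w - 3*x - y) dy ∧ dz ∧ dw
  d(3*y*z) includes (∂/∂y)(3*y*z) dy = (3*z) dy, which multiplied by dz ∧ dw gives (3*z) dy ∧ dz ∧ dw
Collecting like 3-forms: d(omega) = (3*z + 3) dx ∧ dy ∧ dw + (-2*x + z) dx ∧ dy ∧ dz + (-w - 3*x - 3*y + 3*z) dy ∧ dz ∧ dw.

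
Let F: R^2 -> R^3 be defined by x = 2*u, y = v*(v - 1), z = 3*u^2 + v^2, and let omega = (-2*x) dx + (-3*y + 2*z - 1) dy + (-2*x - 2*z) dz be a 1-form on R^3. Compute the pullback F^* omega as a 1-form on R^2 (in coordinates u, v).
F^* omega = (4*u*(-9*u^2 - 6*u - 3*v^2 - 2)) du + (-6*u^2 - 8*u*v - 6*v^3 + 7*v^2 - 5*v + 1) dv

Using F^*(f dg) = (f ∘ F) d(g ∘ F), substitute each coordinate x_i by F_i(u, v) in f_i, and replace dx_i by d F_i = (∂F_i/∂u) du + (∂F_i/∂v) dv.
  For the x component: f_1(F) = -4*u; d F_1 = (2) du + (0) dv
  For the y component: f_2(F) = 6*u^2 - v^2 + 3*v - 1; d F_2 = (0) du + (2*v - 1) dv
  For the z component: f_3(F) = -6*u^2 - 4*u - 2*v^2; d F_3 = (6*u) du + (2*v) dv
Combining and collecting du, dv coefficients:
  coeff of du: 4*u*(-9*u^2 - 6*u - 3*v^2 - 2)
  coeff of dv: -6*u^2 - 8*u*v - 6*v^3 + 7*v^2 - 5*v + 1
F^* omega = (4*u*(-9*u^2 - 6*u - 3*v^2 - 2)) du + (-6*u^2 - 8*u*v - 6*v^3 + 7*v^2 - 5*v + 1) dv.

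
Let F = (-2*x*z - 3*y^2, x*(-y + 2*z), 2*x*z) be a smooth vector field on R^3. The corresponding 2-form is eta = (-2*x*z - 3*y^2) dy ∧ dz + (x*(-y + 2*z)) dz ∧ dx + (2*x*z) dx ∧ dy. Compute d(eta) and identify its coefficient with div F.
d(eta) = (x - 2*z) dx ∧ dy ∧ dz; div F = x - 2*z

For a 2-form in R^3 of the form above, applying d gives a 3-form with coefficient ∂P/∂x + ∂Q/∂y + ∂R/∂z:
  ∂P/∂x = -2*z
  ∂Q/∂y = -x
  ∂R/∂z = 2*x
Sum = x - 2*z, which is exactly div F.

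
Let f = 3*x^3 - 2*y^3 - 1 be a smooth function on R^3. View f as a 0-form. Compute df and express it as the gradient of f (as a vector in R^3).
df = (9*x^2) dx + (-6*y^2) dy + (0) dz; grad f = (9*x^2, -6*y^2, 0)

For a 0-form f, d f = (∂f/∂x) dx + (∂f/∂y) dy + (∂f/∂z) dz. The components of the vector representation are exactly the entries of grad f in Cartesian coordinates:
  ∂f/∂x = 9*x^2
  ∂f/∂y = -6*y^2
  ∂f/∂z = 0.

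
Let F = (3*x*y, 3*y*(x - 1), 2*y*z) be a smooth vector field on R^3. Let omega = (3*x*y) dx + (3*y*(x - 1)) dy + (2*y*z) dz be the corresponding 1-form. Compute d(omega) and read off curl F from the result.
d(omega) = (2*z) dy ∧ dz + (0) dz ∧ dx + (-3*x + 3*y) dx ∧ dy; curl F = (2*z, 0, -3*x + 3*y)

d omega = sum_{i<j} (∂f_j/∂x_i - ∂f_i/∂x_j) dx_i ∧ dx_j. Under the identification (dy ∧ dz, dz ∧ dx, dx ∧ dy) ↔ (e_x, e_y, e_z), the coefficients are exactly the components of curl F. Compute:
  ∂R/∂y - ∂Q/∂z = (2*z) - (0) = 2*z
  ∂P/∂z - ∂R/∂x = (0) - (0) = 0
  ∂Q/∂x - ∂P/∂y = (3*y) - (3*x) = -3*x + 3*y.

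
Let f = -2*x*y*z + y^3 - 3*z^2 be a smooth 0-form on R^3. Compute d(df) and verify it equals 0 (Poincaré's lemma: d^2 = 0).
d(df) = 0

Step 1: df = sum_i (∂f/∂x_i) dx_i = (-2*y*z) dx + (-2*x*z + 3*y^2) dy + (-2*x*y - 6*z) dz.
Step 2: Apply d again. Using the 1-form formula, the coefficient of dx ∧ dy in d(df) is ∂^2 f/∂x ∂y - ∂^2 f/∂y ∂x = (-2*z) - (-2*z) = 0 (equality of mixed partials for smooth f).
Similarly for dx ∧ dz and dy ∧ dz — all coefficients vanish. So d(df) = 0.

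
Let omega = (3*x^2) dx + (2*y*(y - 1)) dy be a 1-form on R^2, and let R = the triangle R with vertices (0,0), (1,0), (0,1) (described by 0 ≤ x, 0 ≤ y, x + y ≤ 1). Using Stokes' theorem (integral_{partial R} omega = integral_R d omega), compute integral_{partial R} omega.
integral_(partial R) omega = 0

Stokes: integral_partial_R omega = integral_R d omega with d omega = (∂Q/∂x - ∂P/∂y) dx ∧ dy.
  ∂Q/∂x = 0
  ∂P/∂y = 0
  integrand = ∂Q/∂x - ∂P/∂y = 0.
Integrating over R: integral_0^1 integral_0^{1-x} (0) dy dx = 0.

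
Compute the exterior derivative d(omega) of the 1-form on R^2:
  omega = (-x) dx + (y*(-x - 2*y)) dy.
d(omega) = (-y) dx ∧ dy

For a 1-form omega = sum_i f_i dx_i, the exterior derivative is
  d(omega) = sum_{i < j} (∂f_j/∂x_i - ∂f_i/∂x_j) dx_i ∧ dx_j.
  coefficient of dx ∧ dy: ∂f_2/∂x - ∂f_1/∂y = ∂(y*(-x - 2*y))/∂x - ∂(-x)/∂y = -y
Assembling: d(omega) = (-y) dx ∧ dy.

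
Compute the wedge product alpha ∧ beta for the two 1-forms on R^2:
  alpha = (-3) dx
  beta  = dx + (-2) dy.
alpha ∧ beta = (6) dx ∧ dy

Distribute the wedge, using dx_i ∧ dx_j = -dx_j ∧ dx_i and dx_i ∧ dx_i = 0. For each pair (i, j) with i < j, the coefficient of dx_i ∧ dx_j in alpha ∧ beta is (alpha_i * beta_j - alpha_j * beta_i). Collecting: alpha ∧ beta = (6) dx ∧ dy.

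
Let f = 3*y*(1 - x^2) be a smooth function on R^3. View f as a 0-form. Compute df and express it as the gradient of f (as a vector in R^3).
df = (-6*x*y) dx + (3 - 3*x^2) dy + (0) dz; grad f = (-6*x*y, 3 - 3*x^2, 0)

For a 0-form f, d f = (∂f/∂x) dx + (∂f/∂y) dy + (∂f/∂z) dz. The components of the vector representation are exactly the entries of grad f in Cartesian coordinates:
  ∂f/∂x = -6*x*y
  ∂f/∂y = 3 - 3*x^2
  ∂f/∂z = 0.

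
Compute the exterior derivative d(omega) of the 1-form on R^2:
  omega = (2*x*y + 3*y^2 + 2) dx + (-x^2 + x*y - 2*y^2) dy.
d(omega) = (-4*x - 5*y) dx ∧ dy

For a 1-form omega = sum_i f_i dx_i, the exterior derivative is
  d(omega) = sum_{i < j} (∂f_j/∂x_i - ∂f_i/∂x_j) dx_i ∧ dx_j.
  coefficient of dx ∧ dy: ∂f_2/∂x - ∂f_1/∂y = ∂(-x^2 + x*y - 2*y^2)/∂x - ∂(2*x*y + 3*y^2 + 2)/∂y = -4*x - 5*y
Assembling: d(omega) = (-4*x - 5*y) dx ∧ dy.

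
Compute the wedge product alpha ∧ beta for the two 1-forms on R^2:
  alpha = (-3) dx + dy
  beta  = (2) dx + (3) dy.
alpha ∧ beta = (-11) dx ∧ dy

Distribute the wedge, using dx_i ∧ dx_j = -dx_j ∧ dx_i and dx_i ∧ dx_i = 0. For each pair (i, j) with i < j, the coefficient of dx_i ∧ dx_j in alpha ∧ beta is (alpha_i * beta_j - alpha_j * beta_i). Collecting: alpha ∧ beta = (-11) dx ∧ dy.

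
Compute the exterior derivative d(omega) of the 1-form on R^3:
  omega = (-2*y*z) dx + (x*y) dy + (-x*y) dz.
d(omega) = (y + 2*z) dx ∧ dy + (y) dx ∧ dz + (-x) dy ∧ dz

For a 1-form omega = sum_i f_i dx_i, the exterior derivative is
  d(omega) = sum_{i < j} (∂f_j/∂x_i - ∂f_i/∂x_j) dx_i ∧ dx_j.
  coefficient of dx ∧ dy: ∂f_2/∂x - ∂f_1/∂y = ∂(x*y)/∂x - ∂(-2*y*z)/∂y = y + 2*z
  coefficient of dx ∧ dz: ∂f_3/∂x - ∂f_1/∂z = ∂(-x*y)/∂x - ∂(-2*y*z)/∂z = y
  coefficient of dy ∧ dz: ∂f_3/∂y - ∂f_2/∂z = ∂(-x*y)/∂y - ∂(x*y)/∂z = -x
Assembling: d(omega) = (y + 2*z) dx ∧ dy + (y) dx ∧ dz + (-x) dy ∧ dz.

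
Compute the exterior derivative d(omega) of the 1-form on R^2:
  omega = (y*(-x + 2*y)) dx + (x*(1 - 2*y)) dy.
d(omega) = (x - 6*y + 1) dx ∧ dy

For a 1-form omega = sum_i f_i dx_i, the exterior derivative is
  d(omega) = sum_{i < j} (∂f_j/∂x_i - ∂f_i/∂x_j) dx_i ∧ dx_j.
  coefficient of dx ∧ dy: ∂f_2/∂x - ∂f_1/∂y = ∂(x*(1 - 2*y))/∂x - ∂(y*(-x + 2*y))/∂y = x - 6*y + 1
Assembling: d(omega) = (x - 6*y + 1) dx ∧ dy.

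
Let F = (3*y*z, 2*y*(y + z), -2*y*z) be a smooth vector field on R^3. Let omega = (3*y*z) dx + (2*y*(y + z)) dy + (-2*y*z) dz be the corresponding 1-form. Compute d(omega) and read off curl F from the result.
d(omega) = (-2*y - 2*z) dy ∧ dz + (3*y) dz ∧ dx + (-3*z) dx ∧ dy; curl F = (-2*y - 2*z, 3*y, -3*z)

d omega = sum_{i<j} (∂f_j/∂x_i - ∂f_i/∂x_j) dx_i ∧ dx_j. Under the identification (dy ∧ dz, dz ∧ dx, dx ∧ dy) ↔ (e_x, e_y, e_z), the coefficients are exactly the components of curl F. Compute:
  ∂R/∂y - ∂Q/∂z = (-2*z) - (2*y) = -2*y - 2*z
  ∂P/∂z - ∂R/∂x = (3*y) - (0) = 3*y
  ∂Q/∂x - ∂P/∂y = (0) - (3*z) = -3*z.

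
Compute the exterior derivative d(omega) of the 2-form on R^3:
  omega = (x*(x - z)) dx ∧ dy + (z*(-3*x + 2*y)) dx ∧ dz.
d(omega) = (-x - 2*z) dx ∧ dy ∧ dz

For a 2-form omega = sum_{i<j} g_{ij} dx_i ∧ dx_j, the exterior derivative is
  d(omega) = sum_{i<j} d(g_{ij}) ∧ dx_i ∧ dx_j = sum_{i<j, k} (∂g_{ij}/∂x_k) dx_k ∧ dx_i ∧ dx_j.
Expand each term, using dx_k ∧ dx_i ∧ dx_j = sgn(permutation) dx_{(a)} ∧ dx_{(b)} ∧ dx_{(c)} with (a < b < c) sorted:
  d(x*(x - z)) includes (∂/∂z)(x*(x - z)) dz = (-x) dz, which multiplied by dx ∧ dy gives (-x) dx ∧ dy ∧ dz
  d(z*(-3*x + 2*y)) includes (∂/∂y)(z*(-3*x + 2*y)) dy = (2*z) dy, which multiplied by dx ∧ dz gives (-2*z) dx ∧ dy ∧ dz
Collecting like 3-forms: d(omega) = (-x - 2*z) dx ∧ dy ∧ dz.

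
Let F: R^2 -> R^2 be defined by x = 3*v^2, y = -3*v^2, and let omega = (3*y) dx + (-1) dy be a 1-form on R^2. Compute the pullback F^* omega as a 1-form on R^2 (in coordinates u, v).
F^* omega = (-54*v^3 + 6*v) dv

Using F^*(f dg) = (f ∘ F) d(g ∘ F), substitute each coordinate x_i by F_i(u, v) in f_i, and replace dx_i by d F_i = (∂F_i/∂u) du + (∂F_i/∂v) dv.
  For the x component: f_1(F) = -9*v^2; d F_1 = (0) du + (6*v) dv
  For the y component: f_2(F) = -1; d F_2 = (0) du + (-6*v) dv
Combining and collecting du, dv coefficients:
  coeff of du: 0
  coeff of dv: -54*v^3 + 6*v
F^* omega = (-54*v^3 + 6*v) dv.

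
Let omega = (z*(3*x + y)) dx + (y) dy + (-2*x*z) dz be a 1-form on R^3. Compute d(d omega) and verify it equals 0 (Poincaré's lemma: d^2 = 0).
d(d omega) = 0

Step 1: d omega = sum_{i<j} (∂f_j/∂x_i - ∂f_i/∂x_j) dx_i ∧ dx_j:
  coeff of dx ∧ dy: -z
  coeff of dx ∧ dz: -3*x - y - 2*z
  coeff of dy ∧ dz: 0
Step 2: Apply d again to each 2-form coefficient. The only possible 3-form in R^3 is dx ∧ dy ∧ dz, with coefficient
  ∂(coeff of dy∧dz)/∂x - ∂(coeff of dx∧dz)/∂y + ∂(coeff of dx∧dy)/∂z
  = ∂/∂x (0) - ∂/∂y (-3*x - y - 2*z) + ∂/∂z (-z).
Each of these terms simplifies to sums of mixed partials that cancel in pairs. The result is 0 (by equality of mixed partials for smooth functions — Schwarz / Clairaut).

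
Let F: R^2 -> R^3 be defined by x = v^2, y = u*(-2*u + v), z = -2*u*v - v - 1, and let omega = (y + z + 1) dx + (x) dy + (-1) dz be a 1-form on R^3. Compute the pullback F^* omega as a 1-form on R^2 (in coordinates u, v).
F^* omega = (v*(-4*u*v + v^2 + 2)) du + (-4*u^2*v - u*v^2 + 2*u - 2*v^2 + 1) dv

Using F^*(f dg) = (f ∘ F) d(g ∘ F), substitute each coordinate x_i by F_i(u, v) in f_i, and replace dx_i by d F_i = (∂F_i/∂u) du + (∂F_i/∂v) dv.
  For the x component: f_1(F) = -2*u^2 - u*v - v; d F_1 = (0) du + (2*v) dv
  For the y component: f_2(F) = v^2; d F_2 = (-4*u + v) du + (u) dv
  For the z component: f_3(F) = -1; d F_3 = (-2*v) du + (-2*u - 1) dv
Combining and collecting du, dv coefficients:
  coeff of du: v*(-4*u*v + v^2 + 2)
  coeff of dv: -4*u^2*v - u*v^2 + 2*u - 2*v^2 + 1
F^* omega = (v*(-4*u*v + v^2 + 2)) du + (-4*u^2*v - u*v^2 + 2*u - 2*v^2 + 1) dv.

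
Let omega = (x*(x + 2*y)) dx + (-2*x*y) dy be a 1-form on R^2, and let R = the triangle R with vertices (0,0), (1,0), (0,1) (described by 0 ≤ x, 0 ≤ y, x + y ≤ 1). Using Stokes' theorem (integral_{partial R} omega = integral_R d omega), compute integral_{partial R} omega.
integral_(partial R) omega = -2/3

Stokes: integral_partial_R omega = integral_R d omega with d omega = (∂Q/∂x - ∂P/∂y) dx ∧ dy.
  ∂Q/∂x = -2*y
  ∂P/∂y = 2*x
  integrand = ∂Q/∂x - ∂P/∂y = -2*x - 2*y.
Integrating over R: integral_0^1 integral_0^{1-x} (-2*x - 2*y) dy dx = -2/3.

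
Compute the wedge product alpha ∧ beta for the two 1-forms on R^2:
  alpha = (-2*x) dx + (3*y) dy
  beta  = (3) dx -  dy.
alpha ∧ beta = (2*x - 9*y) dx ∧ dy

Distribute the wedge, using dx_i ∧ dx_j = -dx_j ∧ dx_i and dx_i ∧ dx_i = 0. For each pair (i, j) with i < j, the coefficient of dx_i ∧ dx_j in alpha ∧ beta is (alpha_i * beta_j - alpha_j * beta_i). Collecting: alpha ∧ beta = (2*x - 9*y) dx ∧ dy.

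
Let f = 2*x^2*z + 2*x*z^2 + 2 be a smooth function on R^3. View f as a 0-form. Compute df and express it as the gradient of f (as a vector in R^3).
df = (2*z*(2*x + z)) dx + (0) dy + (2*x*(x + 2*z)) dz; grad f = (2*z*(2*x + z), 0, 2*x*(x + 2*z))

For a 0-form f, d f = (∂f/∂x) dx + (∂f/∂y) dy + (∂f/∂z) dz. The components of the vector representation are exactly the entries of grad f in Cartesian coordinates:
  ∂f/∂x = 2*z*(2*x + z)
  ∂f/∂y = 0
  ∂f/∂z = 2*x*(x + 2*z).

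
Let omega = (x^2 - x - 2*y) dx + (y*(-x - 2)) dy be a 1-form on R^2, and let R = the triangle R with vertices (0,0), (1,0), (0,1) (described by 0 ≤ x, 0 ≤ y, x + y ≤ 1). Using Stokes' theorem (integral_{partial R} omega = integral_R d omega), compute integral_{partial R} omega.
integral_(partial R) omega = 5/6

Stokes: integral_partial_R omega = integral_R d omega with d omega = (∂Q/∂x - ∂P/∂y) dx ∧ dy.
  ∂Q/∂x = -y
  ∂P/∂y = -2
  integrand = ∂Q/∂x - ∂P/∂y = 2 - y.
Integrating over R: integral_0^1 integral_0^{1-x} (2 - y) dy dx = 5/6.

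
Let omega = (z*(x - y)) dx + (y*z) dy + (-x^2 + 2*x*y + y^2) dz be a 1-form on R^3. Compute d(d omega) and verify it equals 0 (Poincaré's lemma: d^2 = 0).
d(d omega) = 0

Step 1: d omega = sum_{i<j} (∂f_j/∂x_i - ∂f_i/∂x_j) dx_i ∧ dx_j:
  coeff of dx ∧ dy: z
  coeff of dx ∧ dz: -3*x + 3*y
  coeff of dy ∧ dz: 2*x + y
Step 2: Apply d again to each 2-form coefficient. The only possible 3-form in R^3 is dx ∧ dy ∧ dz, with coefficient
  ∂(coeff of dy∧dz)/∂x - ∂(coeff of dx∧dz)/∂y + ∂(coeff of dx∧dy)/∂z
  = ∂/∂x (2*x + y) - ∂/∂y (-3*x + 3*y) + ∂/∂z (z).
Each of these terms simplifies to sums of mixed partials that cancel in pairs. The result is 0 (by equality of mixed partials for smooth functions — Schwarz / Clairaut).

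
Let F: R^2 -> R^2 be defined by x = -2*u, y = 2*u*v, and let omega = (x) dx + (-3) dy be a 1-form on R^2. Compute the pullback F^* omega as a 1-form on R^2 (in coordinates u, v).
F^* omega = (4*u - 6*v) du + (-6*u) dv

Using F^*(f dg) = (f ∘ F) d(g ∘ F), substitute each coordinate x_i by F_i(u, v) in f_i, and replace dx_i by d F_i = (∂F_i/∂u) du + (∂F_i/∂v) dv.
  For the x component: f_1(F) = -2*u; d F_1 = (-2) du + (0) dv
  For the y component: f_2(F) = -3; d F_2 = (2*v) du + (2*u) dv
Combining and collecting du, dv coefficients:
  coeff of du: 4*u - 6*v
  coeff of dv: -6*u
F^* omega = (4*u - 6*v) du + (-6*u) dv.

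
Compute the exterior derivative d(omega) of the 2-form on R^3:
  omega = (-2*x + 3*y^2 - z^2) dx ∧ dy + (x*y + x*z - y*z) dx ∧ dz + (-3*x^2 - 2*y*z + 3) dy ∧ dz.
d(omega) = (-7*x - z) dx ∧ dy ∧ dz

For a 2-form omega = sum_{i<j} g_{ij} dx_i ∧ dx_j, the exterior derivative is
  d(omega) = sum_{i<j} d(g_{ij}) ∧ dx_i ∧ dx_j = sum_{i<j, k} (∂g_{ij}/∂x_k) dx_k ∧ dx_i ∧ dx_j.
Expand each term, using dx_k ∧ dx_i ∧ dx_j = sgn(permutation) dx_{(a)} ∧ dx_{(b)} ∧ dx_{(c)} with (a < b < c) sorted:
  d(-2*x + 3*y^2 - z^2) includes (∂/∂z)(-2*x + 3*y^2 - z^2) dz = (-2*z) dz, which multiplied by dx ∧ dy gives (-2*z) dx ∧ dy ∧ dz
  d(x*y + x*z - y*z) includes (∂/∂y)(x*y + x*z - y*z) dy = (x - z) dy, which multiplied by dx ∧ dz gives (-x + z) dx ∧ dy ∧ dz
  d(-3*x^2 - 2*y*z + 3) includes (∂/∂x)(-3*x^2 - 2*y*z + 3) dx = (-6*x) dx, which multiplied by dy ∧ dz gives (-6*x) dx ∧ dy ∧ dz
Collecting like 3-forms: d(omega) = (-7*x - z) dx ∧ dy ∧ dz.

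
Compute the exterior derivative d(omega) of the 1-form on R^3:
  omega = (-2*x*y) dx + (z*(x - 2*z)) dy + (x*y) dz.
d(omega) = (2*x + z) dx ∧ dy + (y) dx ∧ dz + (4*z) dy ∧ dz

For a 1-form omega = sum_i f_i dx_i, the exterior derivative is
  d(omega) = sum_{i < j} (∂f_j/∂x_i - ∂f_i/∂x_j) dx_i ∧ dx_j.
  coefficient of dx ∧ dy: ∂f_2/∂x - ∂f_1/∂y = ∂(z*(x - 2*z))/∂x - ∂(-2*x*y)/∂y = 2*x + z
  coefficient of dx ∧ dz: ∂f_3/∂x - ∂f_1/∂z = ∂(x*y)/∂x - ∂(-2*x*y)/∂z = y
  coefficient of dy ∧ dz: ∂f_3/∂y - ∂f_2/∂z = ∂(x*y)/∂y - ∂(z*(x - 2*z))/∂z = 4*z
Assembling: d(omega) = (2*x + z) dx ∧ dy + (y) dx ∧ dz + (4*z) dy ∧ dz.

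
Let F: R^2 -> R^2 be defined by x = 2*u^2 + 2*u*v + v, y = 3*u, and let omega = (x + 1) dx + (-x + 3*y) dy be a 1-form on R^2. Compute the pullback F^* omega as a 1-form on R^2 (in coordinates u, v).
F^* omega = (8*u^3 + 12*u^2*v - 6*u^2 + 4*u*v^2 - 2*u*v + 31*u + 2*v^2 - v) du + (4*u^3 + 4*u^2*v + 2*u^2 + 4*u*v + 2*u + v + 1) dv

Using F^*(f dg) = (f ∘ F) d(g ∘ F), substitute each coordinate x_i by F_i(u, v) in f_i, and replace dx_i by d F_i = (∂F_i/∂u) du + (∂F_i/∂v) dv.
  For the x component: f_1(F) = 2*u^2 + 2*u*v + v + 1; d F_1 = (4*u + 2*v) du + (2*u + 1) dv
  For the y component: f_2(F) = -2*u^2 - 2*u*v + 9*u - v; d F_2 = (3) du + (0) dv
Combining and collecting du, dv coefficients:
  coeff of du: 8*u^3 + 12*u^2*v - 6*u^2 + 4*u*v^2 - 2*u*v + 31*u + 2*v^2 - v
  coeff of dv: 4*u^3 + 4*u^2*v + 2*u^2 + 4*u*v + 2*u + v + 1
F^* omega = (8*u^3 + 12*u^2*v - 6*u^2 + 4*u*v^2 - 2*u*v + 31*u + 2*v^2 - v) du + (4*u^3 + 4*u^2*v + 2*u^2 + 4*u*v + 2*u + v + 1) dv.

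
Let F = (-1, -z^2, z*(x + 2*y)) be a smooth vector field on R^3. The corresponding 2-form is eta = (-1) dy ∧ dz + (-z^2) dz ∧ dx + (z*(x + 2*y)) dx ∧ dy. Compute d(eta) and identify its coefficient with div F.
d(eta) = (x + 2*y) dx ∧ dy ∧ dz; div F = x + 2*y

For a 2-form in R^3 of the form above, applying d gives a 3-form with coefficient ∂P/∂x + ∂Q/∂y + ∂R/∂z:
  ∂P/∂x = 0
  ∂Q/∂y = 0
  ∂R/∂z = x + 2*y
Sum = x + 2*y, which is exactly div F.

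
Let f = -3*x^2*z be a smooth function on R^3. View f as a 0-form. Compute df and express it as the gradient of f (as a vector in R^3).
df = (-6*x*z) dx + (0) dy + (-3*x^2) dz; grad f = (-6*x*z, 0, -3*x^2)

For a 0-form f, d f = (∂f/∂x) dx + (∂f/∂y) dy + (∂f/∂z) dz. The components of the vector representation are exactly the entries of grad f in Cartesian coordinates:
  ∂f/∂x = -6*x*z
  ∂f/∂y = 0
  ∂f/∂z = -3*x^2.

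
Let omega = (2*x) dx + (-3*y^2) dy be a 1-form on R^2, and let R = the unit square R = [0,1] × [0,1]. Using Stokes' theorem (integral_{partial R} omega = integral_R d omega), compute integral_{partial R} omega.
integral_(partial R) omega = 0

Stokes: integral_partial_R omega = integral_R d omega with d omega = (∂Q/∂x - ∂P/∂y) dx ∧ dy.
  ∂Q/∂x = 0
  ∂P/∂y = 0
  integrand = ∂Q/∂x - ∂P/∂y = 0.
Integrating over R: integral_0^1 integral_0^1 (0) dx dy = 0.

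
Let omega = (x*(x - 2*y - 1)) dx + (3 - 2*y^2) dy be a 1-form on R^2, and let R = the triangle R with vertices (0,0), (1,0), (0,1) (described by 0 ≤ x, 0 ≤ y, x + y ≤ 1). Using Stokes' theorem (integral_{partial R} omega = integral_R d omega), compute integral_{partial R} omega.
integral_(partial R) omega = 1/3

Stokes: integral_partial_R omega = integral_R d omega with d omega = (∂Q/∂x - ∂P/∂y) dx ∧ dy.
  ∂Q/∂x = 0
  ∂P/∂y = -2*x
  integrand = ∂Q/∂x - ∂P/∂y = 2*x.
Integrating over R: integral_0^1 integral_0^{1-x} (2*x) dy dx = 1/3.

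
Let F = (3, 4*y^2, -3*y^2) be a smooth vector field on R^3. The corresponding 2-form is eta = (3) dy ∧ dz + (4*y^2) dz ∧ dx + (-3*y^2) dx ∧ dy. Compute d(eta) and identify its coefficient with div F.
d(eta) = (8*y) dx ∧ dy ∧ dz; div F = 8*y

For a 2-form in R^3 of the form above, applying d gives a 3-form with coefficient ∂P/∂x + ∂Q/∂y + ∂R/∂z:
  ∂P/∂x = 0
  ∂Q/∂y = 8*y
  ∂R/∂z = 0
Sum = 8*y, which is exactly div F.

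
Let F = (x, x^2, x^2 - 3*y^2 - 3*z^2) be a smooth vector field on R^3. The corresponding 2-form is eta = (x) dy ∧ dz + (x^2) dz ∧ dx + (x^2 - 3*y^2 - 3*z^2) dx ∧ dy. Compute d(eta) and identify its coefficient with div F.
d(eta) = (1 - 6*z) dx ∧ dy ∧ dz; div F = 1 - 6*z

For a 2-form in R^3 of the form above, applying d gives a 3-form with coefficient ∂P/∂x + ∂Q/∂y + ∂R/∂z:
  ∂P/∂x = 1
  ∂Q/∂y = 0
  ∂R/∂z = -6*z
Sum = 1 - 6*z, which is exactly div F.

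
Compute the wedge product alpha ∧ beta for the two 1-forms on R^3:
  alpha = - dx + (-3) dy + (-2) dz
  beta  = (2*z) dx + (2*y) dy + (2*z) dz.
alpha ∧ beta = (-2*y + 6*z) dx ∧ dy + (2*z) dx ∧ dz + (4*y - 6*z) dy ∧ dz

Distribute the wedge, using dx_i ∧ dx_j = -dx_j ∧ dx_i and dx_i ∧ dx_i = 0. For each pair (i, j) with i < j, the coefficient of dx_i ∧ dx_j in alpha ∧ beta is (alpha_i * beta_j - alpha_j * beta_i). Collecting: alpha ∧ beta = (-2*y + 6*z) dx ∧ dy + (2*z) dx ∧ dz + (4*y - 6*z) dy ∧ dz.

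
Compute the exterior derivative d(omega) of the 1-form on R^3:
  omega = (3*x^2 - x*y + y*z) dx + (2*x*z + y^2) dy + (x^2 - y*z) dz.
d(omega) = (x + z) dx ∧ dy + (2*x - y) dx ∧ dz + (-2*x - z) dy ∧ dz

For a 1-form omega = sum_i f_i dx_i, the exterior derivative is
  d(omega) = sum_{i < j} (∂f_j/∂x_i - ∂f_i/∂x_j) dx_i ∧ dx_j.
  coefficient of dx ∧ dy: ∂f_2/∂x - ∂f_1/∂y = ∂(2*x*z + y^2)/∂x - ∂(3*x^2 - x*y + y*z)/∂y = x + z
  coefficient of dx ∧ dz: ∂f_3/∂x - ∂f_1/∂z = ∂(x^2 - y*z)/∂x - ∂(3*x^2 - x*y + y*z)/∂z = 2*x - y
  coefficient of dy ∧ dz: ∂f_3/∂y - ∂f_2/∂z = ∂(x^2 - y*z)/∂y - ∂(2*x*z + y^2)/∂z = -2*x - z
Assembling: d(omega) = (x + z) dx ∧ dy + (2*x - y) dx ∧ dz + (-2*x - z) dy ∧ dz.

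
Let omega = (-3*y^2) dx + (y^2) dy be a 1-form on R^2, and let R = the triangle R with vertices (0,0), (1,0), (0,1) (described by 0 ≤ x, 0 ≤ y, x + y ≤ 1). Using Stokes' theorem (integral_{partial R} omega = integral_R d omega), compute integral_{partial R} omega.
integral_(partial R) omega = 1

Stokes: integral_partial_R omega = integral_R d omega with d omega = (∂Q/∂x - ∂P/∂y) dx ∧ dy.
  ∂Q/∂x = 0
  ∂P/∂y = -6*y
  integrand = ∂Q/∂x - ∂P/∂y = 6*y.
Integrating over R: integral_0^1 integral_0^{1-x} (6*y) dy dx = 1.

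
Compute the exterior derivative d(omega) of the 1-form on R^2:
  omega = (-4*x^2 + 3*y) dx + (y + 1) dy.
d(omega) = (-3) dx ∧ dy

For a 1-form omega = sum_i f_i dx_i, the exterior derivative is
  d(omega) = sum_{i < j} (∂f_j/∂x_i - ∂f_i/∂x_j) dx_i ∧ dx_j.
  coefficient of dx ∧ dy: ∂f_2/∂x - ∂f_1/∂y = ∂(y + 1)/∂x - ∂(-4*x^2 + 3*y)/∂y = -3
Assembling: d(omega) = (-3) dx ∧ dy.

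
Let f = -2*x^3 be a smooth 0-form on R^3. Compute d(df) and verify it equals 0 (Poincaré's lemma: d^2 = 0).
d(df) = 0

Step 1: df = sum_i (∂f/∂x_i) dx_i = (-6*x^2) dx + (0) dy + (0) dz.
Step 2: Apply d again. Using the 1-form formula, the coefficient of dx ∧ dy in d(df) is ∂^2 f/∂x ∂y - ∂^2 f/∂y ∂x = (0) - (0) = 0 (equality of mixed partials for smooth f).
Similarly for dx ∧ dz and dy ∧ dz — all coefficients vanish. So d(df) = 0.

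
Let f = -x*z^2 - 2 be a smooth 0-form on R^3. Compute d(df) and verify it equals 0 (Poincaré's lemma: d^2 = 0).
d(df) = 0

Step 1: df = sum_i (∂f/∂x_i) dx_i = (-z^2) dx + (0) dy + (-2*x*z) dz.
Step 2: Apply d again. Using the 1-form formula, the coefficient of dx ∧ dy in d(df) is ∂^2 f/∂x ∂y - ∂^2 f/∂y ∂x = (0) - (0) = 0 (equality of mixed partials for smooth f).
Similarly for dx ∧ dz and dy ∧ dz — all coefficients vanish. So d(df) = 0.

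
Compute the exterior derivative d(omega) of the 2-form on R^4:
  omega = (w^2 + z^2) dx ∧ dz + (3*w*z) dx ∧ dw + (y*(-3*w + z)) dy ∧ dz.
d(omega) = (-w) dx ∧ dz ∧ dw + (-3*y) dy ∧ dz ∧ dw

For a 2-form omega = sum_{i<j} g_{ij} dx_i ∧ dx_j, the exterior derivative is
  d(omega) = sum_{i<j} d(g_{ij}) ∧ dx_i ∧ dx_j = sum_{i<j, k} (∂g_{ij}/∂x_k) dx_k ∧ dx_i ∧ dx_j.
Expand each term, using dx_k ∧ dx_i ∧ dx_j = sgn(permutation) dx_{(a)} ∧ dx_{(b)} ∧ dx_{(c)} with (a < b < c) sorted:
  d(w^2 + z^2) includes (∂/∂w)(w^2 + z^2) dw = (2*w) dw, which multiplied by dx ∧ dz gives (2*w) dx ∧ dz ∧ dw
  d(3*w*z) includes (∂/∂z)(3*w*z) dz = (3*w) dz, which multiplied by dx ∧ dw gives (-3*w) dx ∧ dz ∧ dw
  d(y*(-3*w + z)) includes (∂/∂w)(y*(-3*w + z)) dw = (-3*y) dw, which multiplied by dy ∧ dz gives (-3*y) dy ∧ dz ∧ dw
Collecting like 3-forms: d(omega) = (-w) dx ∧ dz ∧ dw + (-3*y) dy ∧ dz ∧ dw.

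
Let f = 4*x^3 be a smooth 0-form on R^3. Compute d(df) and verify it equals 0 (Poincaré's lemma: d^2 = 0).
d(df) = 0

Step 1: df = sum_i (∂f/∂x_i) dx_i = (12*x^2) dx + (0) dy + (0) dz.
Step 2: Apply d again. Using the 1-form formula, the coefficient of dx ∧ dy in d(df) is ∂^2 f/∂x ∂y - ∂^2 f/∂y ∂x = (0) - (0) = 0 (equality of mixed partials for smooth f).
Similarly for dx ∧ dz and dy ∧ dz — all coefficients vanish. So d(df) = 0.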